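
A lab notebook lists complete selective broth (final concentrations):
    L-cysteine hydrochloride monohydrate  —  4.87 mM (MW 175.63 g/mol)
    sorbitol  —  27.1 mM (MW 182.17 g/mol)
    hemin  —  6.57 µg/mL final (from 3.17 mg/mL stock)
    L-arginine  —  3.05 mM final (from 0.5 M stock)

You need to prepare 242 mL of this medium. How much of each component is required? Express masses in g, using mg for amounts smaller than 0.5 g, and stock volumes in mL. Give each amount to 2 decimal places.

L-cysteine hydrochloride monohydrate 206.99 mg; sorbitol 1.19 g; hemin 0.50 mL; L-arginine 1.48 mL

Scale factor relative to 1 L: 0.242.
L-cysteine hydrochloride monohydrate: 4.87 mmol/L × 175.63 mg/mmol × 0.242 L = 206.99 mg
sorbitol: 27.1 mmol/L × 182.17 g/mol × 0.242 L ÷ 1000 = 1.19 g
hemin: dilute stock: 6.57 µg/mL × 242 mL ÷ 3170 µg/mL = 0.50 mL
L-arginine: dilute stock: 3.05 mM × 242 mL ÷ 500 mM = 1.48 mL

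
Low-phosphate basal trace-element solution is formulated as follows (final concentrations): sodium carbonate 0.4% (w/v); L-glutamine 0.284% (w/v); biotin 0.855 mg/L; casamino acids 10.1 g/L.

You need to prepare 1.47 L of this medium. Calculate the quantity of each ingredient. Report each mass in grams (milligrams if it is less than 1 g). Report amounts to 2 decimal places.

Working volume: 1.47 L.
sodium carbonate: 0.4% w/v = 4 g/L → 4 × 1.47 L = 5.88 g
L-glutamine: 0.284% w/v = 2.84 g/L → 2.84 × 1.47 L = 4.17 g
biotin: 0.855 mg/L × 1.47 L = 1.26 mg
casamino acids: 10.1 g/L × 1.47 L = 14.85 g

sodium carbonate 5.88 g; L-glutamine 4.17 g; biotin 1.26 mg; casamino acids 14.85 g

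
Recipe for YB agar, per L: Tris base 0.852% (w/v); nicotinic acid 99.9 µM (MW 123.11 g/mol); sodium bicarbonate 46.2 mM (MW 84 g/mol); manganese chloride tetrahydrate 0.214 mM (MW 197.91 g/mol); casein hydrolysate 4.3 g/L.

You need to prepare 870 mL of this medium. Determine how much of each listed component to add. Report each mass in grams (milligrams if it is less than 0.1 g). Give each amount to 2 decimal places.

Working volume: 870 mL = 0.87 L.
Tris base: 0.852 g per 100 mL × 870 mL ÷ 100 = 7.41 g
nicotinic acid: 99.9 µmol/L × 123.11 g/mol × 0.87 L ÷ 1000 = 10.70 mg
sodium bicarbonate: 46.2 mmol/L × 84 g/mol × 0.87 L ÷ 1000 = 3.38 g
manganese chloride tetrahydrate: 0.214 mmol/L × 197.91 mg/mmol × 0.87 L = 36.85 mg
casein hydrolysate: 4.3 g/L × 0.87 L = 3.74 g

Tris base 7.41 g; nicotinic acid 10.70 mg; sodium bicarbonate 3.38 g; manganese chloride tetrahydrate 36.85 mg; casein hydrolysate 3.74 g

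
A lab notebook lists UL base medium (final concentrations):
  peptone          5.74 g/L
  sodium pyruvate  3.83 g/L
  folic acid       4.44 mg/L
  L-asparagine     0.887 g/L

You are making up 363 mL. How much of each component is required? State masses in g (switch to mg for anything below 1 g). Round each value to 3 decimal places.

Target volume = 363 mL = 0.363 L.
peptone: 5.74 g/L × 0.363 L = 2.084 g
sodium pyruvate: 3.83 g/L × 0.363 L = 1.390 g
folic acid: 4.44 mg/L × 0.363 L = 1.612 mg
L-asparagine: 0.887 g/L × 0.363 L = 0.321981 g = 321.981 mg

peptone 2.084 g; sodium pyruvate 1.390 g; folic acid 1.612 mg; L-asparagine 321.981 mg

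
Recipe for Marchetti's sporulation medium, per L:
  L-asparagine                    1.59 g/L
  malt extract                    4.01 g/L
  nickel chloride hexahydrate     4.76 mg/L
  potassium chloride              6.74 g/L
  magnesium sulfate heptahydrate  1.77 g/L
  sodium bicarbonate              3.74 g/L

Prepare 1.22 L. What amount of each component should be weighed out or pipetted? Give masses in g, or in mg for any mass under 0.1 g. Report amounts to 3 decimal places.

L-asparagine 1.940 g; malt extract 4.892 g; nickel chloride hexahydrate 5.807 mg; potassium chloride 8.223 g; magnesium sulfate heptahydrate 2.159 g; sodium bicarbonate 4.563 g

Scale factor relative to 1 L: 1.22.
L-asparagine: 1.59 g/L × 1.22 L = 1.940 g
malt extract: 4.01 g/L × 1.22 L = 4.892 g
nickel chloride hexahydrate: 4.76 mg/L × 1.22 L = 5.807 mg
potassium chloride: 6.74 g/L × 1.22 L = 8.223 g
magnesium sulfate heptahydrate: 1.77 g/L × 1.22 L = 2.159 g
sodium bicarbonate: 3.74 g/L × 1.22 L = 4.563 g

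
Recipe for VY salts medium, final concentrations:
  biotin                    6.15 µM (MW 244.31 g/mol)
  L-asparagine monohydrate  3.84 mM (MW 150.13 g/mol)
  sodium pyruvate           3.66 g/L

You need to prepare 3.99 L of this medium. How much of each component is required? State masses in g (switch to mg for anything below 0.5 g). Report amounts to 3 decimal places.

biotin 5.995 mg; L-asparagine monohydrate 2.300 g; sodium pyruvate 14.603 g

Working volume: 3.99 L.
biotin: 6.15 µmol/L × 244.31 g/mol × 3.99 L ÷ 1000 = 5.995 mg
L-asparagine monohydrate: 3.84 mmol/L × 150.13 g/mol × 3.99 L ÷ 1000 = 2.300 g
sodium pyruvate: 3.66 g/L × 3.99 L = 14.603 g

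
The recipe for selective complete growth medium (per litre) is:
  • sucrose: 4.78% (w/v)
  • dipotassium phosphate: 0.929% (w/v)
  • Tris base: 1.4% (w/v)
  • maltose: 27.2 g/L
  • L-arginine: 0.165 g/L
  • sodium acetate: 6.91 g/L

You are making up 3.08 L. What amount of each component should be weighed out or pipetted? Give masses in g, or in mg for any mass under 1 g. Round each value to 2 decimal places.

sucrose 147.22 g; dipotassium phosphate 28.61 g; Tris base 43.12 g; maltose 83.78 g; L-arginine 508.20 mg; sodium acetate 21.28 g

Scale factor relative to 1 L: 3.08.
sucrose: 4.78% w/v = 47.8 g/L → 47.8 × 3.08 L = 147.22 g
dipotassium phosphate: 0.929 g per 100 mL × 3080 mL ÷ 100 = 28.61 g
Tris base: 1.4 g per 100 mL × 3080 mL ÷ 100 = 43.12 g
maltose: 27.2 g/L × 3.08 L = 83.78 g
L-arginine: 0.165 g/L × 3.08 L = 0.5082 g = 508.20 mg
sodium acetate: 6.91 g/L × 3.08 L = 21.28 g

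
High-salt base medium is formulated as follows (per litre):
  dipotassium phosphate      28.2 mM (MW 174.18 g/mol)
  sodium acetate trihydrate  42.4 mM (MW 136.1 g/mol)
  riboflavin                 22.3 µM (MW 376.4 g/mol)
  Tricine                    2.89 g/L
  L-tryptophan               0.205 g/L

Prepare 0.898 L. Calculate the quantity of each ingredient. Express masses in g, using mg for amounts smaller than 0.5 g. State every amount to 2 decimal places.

Scale factor relative to 1 L: 0.898.
dipotassium phosphate: 28.2 mmol/L × 174.18 g/mol × 0.898 L ÷ 1000 = 4.41 g
sodium acetate trihydrate: 42.4 mmol/L × 136.1 g/mol × 0.898 L ÷ 1000 = 5.18 g
riboflavin: 22.3 µmol/L × 376.4 g/mol × 0.898 L ÷ 1000 = 7.54 mg
Tricine: 2.89 g/L × 0.898 L = 2.60 g
L-tryptophan: 0.205 g/L × 0.898 L = 0.18409 g = 184.09 mg

dipotassium phosphate 4.41 g; sodium acetate trihydrate 5.18 g; riboflavin 7.54 mg; Tricine 2.60 g; L-tryptophan 184.09 mg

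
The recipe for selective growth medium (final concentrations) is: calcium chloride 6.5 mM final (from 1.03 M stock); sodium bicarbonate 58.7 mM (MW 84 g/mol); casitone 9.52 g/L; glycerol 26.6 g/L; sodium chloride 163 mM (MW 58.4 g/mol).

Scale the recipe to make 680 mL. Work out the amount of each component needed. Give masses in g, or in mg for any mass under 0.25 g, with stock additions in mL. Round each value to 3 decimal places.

calcium chloride 4.291 mL; sodium bicarbonate 3.353 g; casitone 6.474 g; glycerol 18.088 g; sodium chloride 6.473 g

Working volume: 680 mL = 0.68 L.
calcium chloride: C1V1 = C2V2 → 6.5 mM × 680 mL ÷ 1030 mM = 4.291 mL
sodium bicarbonate: 58.7 mmol/L × 84 g/mol × 0.68 L ÷ 1000 = 3.353 g
casitone: 9.52 g/L × 0.68 L = 6.474 g
glycerol: 26.6 g/L × 0.68 L = 18.088 g
sodium chloride: 163 mmol/L × 58.4 g/mol × 0.68 L ÷ 1000 = 6.473 g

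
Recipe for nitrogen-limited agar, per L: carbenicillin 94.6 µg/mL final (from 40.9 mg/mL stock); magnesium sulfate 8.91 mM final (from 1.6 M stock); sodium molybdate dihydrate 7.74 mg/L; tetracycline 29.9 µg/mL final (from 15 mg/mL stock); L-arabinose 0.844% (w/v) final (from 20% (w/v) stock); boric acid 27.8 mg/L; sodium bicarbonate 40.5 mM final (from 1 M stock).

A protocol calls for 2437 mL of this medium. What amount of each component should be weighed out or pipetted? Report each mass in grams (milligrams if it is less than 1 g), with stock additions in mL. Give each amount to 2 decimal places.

carbenicillin 5.64 mL; magnesium sulfate 13.57 mL; sodium molybdate dihydrate 18.86 mg; tetracycline 4.86 mL; L-arabinose 102.84 mL; boric acid 67.75 mg; sodium bicarbonate 98.70 mL

Working volume: 2437 mL = 2.437 L.
carbenicillin: C1V1 = C2V2 → 94.6 µg/mL × 2437 mL ÷ 40900 µg/mL = 5.64 mL
magnesium sulfate: dilute stock: 8.91 mM × 2437 mL ÷ 1600 mM = 13.57 mL
sodium molybdate dihydrate: 7.74 mg/L × 2.437 L = 18.86 mg
tetracycline: dilute stock: 29.9 µg/mL × 2437 mL ÷ 15000 µg/mL = 4.86 mL
L-arabinose: dilute stock: 0.844% ÷ 20% × 2437 mL = 102.84 mL
boric acid: 27.8 mg/L × 2.437 L = 67.75 mg
sodium bicarbonate: V = C2·V2/C1 = 40.5 mM × 2437 mL ÷ 1000 mM = 98.70 mL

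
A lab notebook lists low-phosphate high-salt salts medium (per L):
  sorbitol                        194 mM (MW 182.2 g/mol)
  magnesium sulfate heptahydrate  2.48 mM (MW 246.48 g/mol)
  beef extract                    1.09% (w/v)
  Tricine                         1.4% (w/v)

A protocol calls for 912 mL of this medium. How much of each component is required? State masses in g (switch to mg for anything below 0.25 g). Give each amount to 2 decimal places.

sorbitol 32.24 g; magnesium sulfate heptahydrate 0.56 g; beef extract 9.94 g; Tricine 12.77 g

Scale factor relative to 1 L: 0.912.
sorbitol: 194 mmol/L × 182.2 g/mol × 0.912 L ÷ 1000 = 32.24 g
magnesium sulfate heptahydrate: 2.48 mmol/L × 246.48 g/mol × 0.912 L ÷ 1000 = 0.56 g
beef extract: 1.09% w/v = 10.9 g/L → 10.9 × 0.912 L = 9.94 g
Tricine: 1.4 g per 100 mL × 912 mL ÷ 100 = 12.77 g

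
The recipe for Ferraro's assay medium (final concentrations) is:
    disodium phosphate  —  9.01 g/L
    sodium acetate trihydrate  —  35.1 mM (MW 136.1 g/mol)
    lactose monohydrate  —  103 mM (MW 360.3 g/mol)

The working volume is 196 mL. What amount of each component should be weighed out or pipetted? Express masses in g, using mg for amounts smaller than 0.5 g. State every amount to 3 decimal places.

Working volume: 196 mL = 0.196 L.
disodium phosphate: 9.01 g/L × 0.196 L = 1.766 g
sodium acetate trihydrate: 35.1 mmol/L × 136.1 g/mol × 0.196 L ÷ 1000 = 0.936 g
lactose monohydrate: 103 mmol/L × 360.3 g/mol × 0.196 L ÷ 1000 = 7.274 g

disodium phosphate 1.766 g; sodium acetate trihydrate 0.936 g; lactose monohydrate 7.274 g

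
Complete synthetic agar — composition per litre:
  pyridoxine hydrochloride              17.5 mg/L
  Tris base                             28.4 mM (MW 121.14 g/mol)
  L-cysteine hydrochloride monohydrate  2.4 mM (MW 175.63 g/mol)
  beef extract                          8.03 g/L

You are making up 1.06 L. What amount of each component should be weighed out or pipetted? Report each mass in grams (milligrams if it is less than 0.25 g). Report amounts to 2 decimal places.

Scale factor relative to 1 L: 1.06.
pyridoxine hydrochloride: 17.5 mg/L × 1.06 L = 18.55 mg
Tris base: 28.4 mmol/L × 121.14 g/mol × 1.06 L ÷ 1000 = 3.65 g
L-cysteine hydrochloride monohydrate: 2.4 mmol/L × 175.63 g/mol × 1.06 L ÷ 1000 = 0.45 g
beef extract: 8.03 g/L × 1.06 L = 8.51 g

pyridoxine hydrochloride 18.55 mg; Tris base 3.65 g; L-cysteine hydrochloride monohydrate 0.45 g; beef extract 8.51 g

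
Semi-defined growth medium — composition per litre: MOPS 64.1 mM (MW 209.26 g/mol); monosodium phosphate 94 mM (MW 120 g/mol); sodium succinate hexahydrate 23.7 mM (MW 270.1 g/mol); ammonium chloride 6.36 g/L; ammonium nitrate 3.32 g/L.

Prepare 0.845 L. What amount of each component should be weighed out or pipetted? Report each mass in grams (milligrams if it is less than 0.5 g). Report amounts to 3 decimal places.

Scale factor relative to 1 L: 0.845.
MOPS: 64.1 mmol/L × 209.26 g/mol × 0.845 L ÷ 1000 = 11.334 g
monosodium phosphate: 94 mmol/L × 120 g/mol × 0.845 L ÷ 1000 = 9.532 g
sodium succinate hexahydrate: 23.7 mmol/L × 270.1 g/mol × 0.845 L ÷ 1000 = 5.409 g
ammonium chloride: 6.36 g/L × 0.845 L = 5.374 g
ammonium nitrate: 3.32 g/L × 0.845 L = 2.805 g

MOPS 11.334 g; monosodium phosphate 9.532 g; sodium succinate hexahydrate 5.409 g; ammonium chloride 5.374 g; ammonium nitrate 2.805 g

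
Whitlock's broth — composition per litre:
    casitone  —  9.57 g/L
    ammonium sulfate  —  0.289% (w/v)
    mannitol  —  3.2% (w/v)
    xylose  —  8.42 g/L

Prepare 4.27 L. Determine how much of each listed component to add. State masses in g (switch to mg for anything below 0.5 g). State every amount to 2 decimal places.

Working volume: 4.27 L.
casitone: 9.57 g/L × 4.27 L = 40.86 g
ammonium sulfate: 0.289 g per 100 mL × 4270 mL ÷ 100 = 12.34 g
mannitol: 3.2 g per 100 mL × 4270 mL ÷ 100 = 136.64 g
xylose: 8.42 g/L × 4.27 L = 35.95 g

casitone 40.86 g; ammonium sulfate 12.34 g; mannitol 136.64 g; xylose 35.95 g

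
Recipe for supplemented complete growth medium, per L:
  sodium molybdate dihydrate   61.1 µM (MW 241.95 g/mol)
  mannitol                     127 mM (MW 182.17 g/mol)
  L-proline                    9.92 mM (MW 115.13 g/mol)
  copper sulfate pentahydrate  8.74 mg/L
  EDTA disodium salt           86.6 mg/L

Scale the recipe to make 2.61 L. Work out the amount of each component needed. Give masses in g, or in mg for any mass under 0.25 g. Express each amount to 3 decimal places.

Working volume: 2.61 L.
sodium molybdate dihydrate: 61.1 µmol/L × 241.95 g/mol × 2.61 L ÷ 1000 = 38.584 mg
mannitol: 127 mmol/L × 182.17 g/mol × 2.61 L ÷ 1000 = 60.384 g
L-proline: 9.92 mmol/L × 115.13 g/mol × 2.61 L ÷ 1000 = 2.981 g
copper sulfate pentahydrate: 8.74 mg/L × 2.61 L = 22.811 mg
EDTA disodium salt: 86.6 mg/L × 2.61 L = 226.026 mg

sodium molybdate dihydrate 38.584 mg; mannitol 60.384 g; L-proline 2.981 g; copper sulfate pentahydrate 22.811 mg; EDTA disodium salt 226.026 mg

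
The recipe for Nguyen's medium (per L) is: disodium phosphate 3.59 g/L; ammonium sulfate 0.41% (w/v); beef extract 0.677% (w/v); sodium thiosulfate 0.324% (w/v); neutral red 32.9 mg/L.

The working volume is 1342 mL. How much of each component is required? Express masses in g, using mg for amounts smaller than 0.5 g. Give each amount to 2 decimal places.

Target volume = 1342 mL = 1.342 L.
disodium phosphate: 3.59 g/L × 1.342 L = 4.82 g
ammonium sulfate: 0.41 g per 100 mL × 1342 mL ÷ 100 = 5.50 g
beef extract: 0.677 g per 100 mL × 1342 mL ÷ 100 = 9.09 g
sodium thiosulfate: 0.324 g per 100 mL × 1342 mL ÷ 100 = 4.35 g
neutral red: 32.9 mg/L × 1.342 L = 44.15 mg

disodium phosphate 4.82 g; ammonium sulfate 5.50 g; beef extract 9.09 g; sodium thiosulfate 4.35 g; neutral red 44.15 mg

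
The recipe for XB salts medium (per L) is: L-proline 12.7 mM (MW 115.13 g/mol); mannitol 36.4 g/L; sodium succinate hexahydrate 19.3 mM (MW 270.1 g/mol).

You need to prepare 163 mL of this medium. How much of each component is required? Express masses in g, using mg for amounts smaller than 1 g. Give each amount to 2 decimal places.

Scale factor relative to 1 L: 0.163.
L-proline: 12.7 mmol/L × 115.13 mg/mmol × 0.163 L = 238.33 mg
mannitol: 36.4 g/L × 0.163 L = 5.93 g
sodium succinate hexahydrate: 19.3 mmol/L × 270.1 mg/mmol × 0.163 L = 849.71 mg

L-proline 238.33 mg; mannitol 5.93 g; sodium succinate hexahydrate 849.71 mg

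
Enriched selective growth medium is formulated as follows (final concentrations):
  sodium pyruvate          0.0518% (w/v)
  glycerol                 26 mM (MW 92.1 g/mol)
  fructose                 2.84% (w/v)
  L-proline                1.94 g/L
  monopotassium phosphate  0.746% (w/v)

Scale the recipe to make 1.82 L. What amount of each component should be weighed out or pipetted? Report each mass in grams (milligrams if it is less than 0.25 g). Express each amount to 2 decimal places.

Working volume: 1.82 L.
sodium pyruvate: 0.0518 g per 100 mL × 1820 mL ÷ 100 = 0.94 g
glycerol: 26 mmol/L × 92.1 g/mol × 1.82 L ÷ 1000 = 4.36 g
fructose: 2.84% w/v = 28.4 g/L → 28.4 × 1.82 L = 51.69 g
L-proline: 1.94 g/L × 1.82 L = 3.53 g
monopotassium phosphate: 0.746 g per 100 mL × 1820 mL ÷ 100 = 13.58 g

sodium pyruvate 0.94 g; glycerol 4.36 g; fructose 51.69 g; L-proline 3.53 g; monopotassium phosphate 13.58 g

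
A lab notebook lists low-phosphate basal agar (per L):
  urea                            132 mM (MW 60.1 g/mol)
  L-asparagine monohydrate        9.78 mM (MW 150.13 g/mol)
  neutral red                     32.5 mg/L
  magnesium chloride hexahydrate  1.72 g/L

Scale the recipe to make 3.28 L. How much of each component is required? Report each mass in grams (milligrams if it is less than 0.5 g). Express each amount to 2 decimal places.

urea 26.02 g; L-asparagine monohydrate 4.82 g; neutral red 106.60 mg; magnesium chloride hexahydrate 5.64 g

Scale factor relative to 1 L: 3.28.
urea: 132 mmol/L × 60.1 g/mol × 3.28 L ÷ 1000 = 26.02 g
L-asparagine monohydrate: 9.78 mmol/L × 150.13 g/mol × 3.28 L ÷ 1000 = 4.82 g
neutral red: 32.5 mg/L × 3.28 L = 106.60 mg
magnesium chloride hexahydrate: 1.72 g/L × 3.28 L = 5.64 g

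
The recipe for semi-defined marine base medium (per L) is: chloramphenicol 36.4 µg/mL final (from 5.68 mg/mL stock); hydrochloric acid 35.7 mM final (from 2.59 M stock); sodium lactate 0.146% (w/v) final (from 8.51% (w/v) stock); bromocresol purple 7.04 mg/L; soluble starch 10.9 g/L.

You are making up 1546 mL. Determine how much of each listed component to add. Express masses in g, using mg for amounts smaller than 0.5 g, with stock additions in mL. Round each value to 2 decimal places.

Scale factor relative to 1 L: 1.546.
chloramphenicol: V = C2·V2/C1 = 36.4 µg/mL × 1546 mL ÷ 5680 µg/mL = 9.91 mL
hydrochloric acid: V = C2·V2/C1 = 35.7 mM × 1546 mL ÷ 2590 mM = 21.31 mL
sodium lactate: V = C2·V2/C1 = 0.146% ÷ 8.51% × 1546 mL = 26.52 mL
bromocresol purple: 7.04 mg/L × 1.546 L = 10.88 mg
soluble starch: 10.9 g/L × 1.546 L = 16.85 g

chloramphenicol 9.91 mL; hydrochloric acid 21.31 mL; sodium lactate 26.52 mL; bromocresol purple 10.88 mg; soluble starch 16.85 g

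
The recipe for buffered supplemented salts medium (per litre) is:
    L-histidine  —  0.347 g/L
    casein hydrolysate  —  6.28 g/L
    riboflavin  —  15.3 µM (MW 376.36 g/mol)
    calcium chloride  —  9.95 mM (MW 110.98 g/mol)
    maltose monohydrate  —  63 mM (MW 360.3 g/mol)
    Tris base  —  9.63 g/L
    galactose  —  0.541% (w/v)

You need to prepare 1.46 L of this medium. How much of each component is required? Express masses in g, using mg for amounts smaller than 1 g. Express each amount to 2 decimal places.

L-histidine 506.62 mg; casein hydrolysate 9.17 g; riboflavin 8.41 mg; calcium chloride 1.61 g; maltose monohydrate 33.14 g; Tris base 14.06 g; galactose 7.90 g

Scale factor relative to 1 L: 1.46.
L-histidine: 0.347 g/L × 1.46 L = 0.50662 g = 506.62 mg
casein hydrolysate: 6.28 g/L × 1.46 L = 9.17 g
riboflavin: 15.3 µmol/L × 376.36 g/mol × 1.46 L ÷ 1000 = 8.41 mg
calcium chloride: 9.95 mmol/L × 110.98 g/mol × 1.46 L ÷ 1000 = 1.61 g
maltose monohydrate: 63 mmol/L × 360.3 g/mol × 1.46 L ÷ 1000 = 33.14 g
Tris base: 9.63 g/L × 1.46 L = 14.06 g
galactose: 0.541% w/v = 5.41 g/L → 5.41 × 1.46 L = 7.90 g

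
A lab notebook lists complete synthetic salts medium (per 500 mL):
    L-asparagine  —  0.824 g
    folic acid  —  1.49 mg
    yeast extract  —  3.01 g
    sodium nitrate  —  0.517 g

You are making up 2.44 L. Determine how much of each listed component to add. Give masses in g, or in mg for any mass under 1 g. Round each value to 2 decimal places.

Ratio of target to recipe volume: 2440 / 500 = 4.88.
L-asparagine: 0.824 g × (2440 mL / 500 mL) = 4.02 g
folic acid: 1.49 mg × (2440 mL / 500 mL) = 7.27 mg
yeast extract: 3.01 g × (2440 mL / 500 mL) = 14.69 g
sodium nitrate: 0.517 g × (2440 mL / 500 mL) = 2.52 g

L-asparagine 4.02 g; folic acid 7.27 mg; yeast extract 14.69 g; sodium nitrate 2.52 g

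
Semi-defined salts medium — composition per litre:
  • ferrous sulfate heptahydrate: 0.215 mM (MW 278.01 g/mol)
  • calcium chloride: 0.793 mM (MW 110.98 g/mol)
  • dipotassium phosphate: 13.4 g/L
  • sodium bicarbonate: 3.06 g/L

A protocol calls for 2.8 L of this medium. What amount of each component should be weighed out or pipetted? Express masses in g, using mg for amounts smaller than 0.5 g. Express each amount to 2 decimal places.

ferrous sulfate heptahydrate 167.36 mg; calcium chloride 246.42 mg; dipotassium phosphate 37.52 g; sodium bicarbonate 8.57 g

Scale factor relative to 1 L: 2.8.
ferrous sulfate heptahydrate: 0.215 mmol/L × 278.01 mg/mmol × 2.8 L = 167.36 mg
calcium chloride: 0.793 mmol/L × 110.98 mg/mmol × 2.8 L = 246.42 mg
dipotassium phosphate: 13.4 g/L × 2.8 L = 37.52 g
sodium bicarbonate: 3.06 g/L × 2.8 L = 8.57 g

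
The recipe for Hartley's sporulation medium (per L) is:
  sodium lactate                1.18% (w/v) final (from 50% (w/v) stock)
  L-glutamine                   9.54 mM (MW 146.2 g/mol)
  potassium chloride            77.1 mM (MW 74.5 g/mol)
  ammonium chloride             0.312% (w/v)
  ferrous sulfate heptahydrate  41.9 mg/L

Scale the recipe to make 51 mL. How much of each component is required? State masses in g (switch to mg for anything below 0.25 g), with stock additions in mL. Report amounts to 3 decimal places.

sodium lactate 1.204 mL; L-glutamine 71.132 mg; potassium chloride 0.293 g; ammonium chloride 159.120 mg; ferrous sulfate heptahydrate 2.137 mg

Scale factor relative to 1 L: 0.051.
sodium lactate: C1V1 = C2V2 → 1.18% ÷ 50% × 51 mL = 1.204 mL
L-glutamine: 9.54 mmol/L × 146.2 mg/mmol × 0.051 L = 71.132 mg
potassium chloride: 77.1 mmol/L × 74.5 g/mol × 0.051 L ÷ 1000 = 0.293 g
ammonium chloride: 0.312 g per 100 mL × 51 mL ÷ 100 = 0.15912 g = 159.120 mg
ferrous sulfate heptahydrate: 41.9 mg/L × 0.051 L = 2.137 mg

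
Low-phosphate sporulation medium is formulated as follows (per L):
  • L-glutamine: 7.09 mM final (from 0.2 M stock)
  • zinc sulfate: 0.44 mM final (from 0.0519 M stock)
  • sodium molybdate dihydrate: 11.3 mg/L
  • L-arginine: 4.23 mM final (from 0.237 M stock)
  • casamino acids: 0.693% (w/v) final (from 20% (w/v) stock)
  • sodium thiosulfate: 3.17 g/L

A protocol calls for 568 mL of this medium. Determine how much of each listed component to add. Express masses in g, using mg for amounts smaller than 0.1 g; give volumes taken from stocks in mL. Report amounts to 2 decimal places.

Working volume: 568 mL = 0.568 L.
L-glutamine: V = C2·V2/C1 = 7.09 mM × 568 mL ÷ 200 mM = 20.14 mL
zinc sulfate: C1V1 = C2V2 → 0.44 mM × 568 mL ÷ 51.9 mM = 4.82 mL
sodium molybdate dihydrate: 11.3 mg/L × 0.568 L = 6.42 mg
L-arginine: V = C2·V2/C1 = 4.23 mM × 568 mL ÷ 237 mM = 10.14 mL
casamino acids: C1V1 = C2V2 → 0.693% ÷ 20% × 568 mL = 19.68 mL
sodium thiosulfate: 3.17 g/L × 0.568 L = 1.80 g

L-glutamine 20.14 mL; zinc sulfate 4.82 mL; sodium molybdate dihydrate 6.42 mg; L-arginine 10.14 mL; casamino acids 19.68 mL; sodium thiosulfate 1.80 g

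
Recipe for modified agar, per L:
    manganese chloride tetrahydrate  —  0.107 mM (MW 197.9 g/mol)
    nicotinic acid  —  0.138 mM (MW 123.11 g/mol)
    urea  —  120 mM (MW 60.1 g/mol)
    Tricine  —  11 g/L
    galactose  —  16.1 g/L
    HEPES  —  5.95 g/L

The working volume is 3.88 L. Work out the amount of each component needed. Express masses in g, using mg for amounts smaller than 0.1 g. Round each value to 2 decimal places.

Working volume: 3.88 L.
manganese chloride tetrahydrate: 0.107 mmol/L × 197.9 mg/mmol × 3.88 L = 82.16 mg
nicotinic acid: 0.138 mmol/L × 123.11 mg/mmol × 3.88 L = 65.92 mg
urea: 120 mmol/L × 60.1 g/mol × 3.88 L ÷ 1000 = 27.98 g
Tricine: 11 g/L × 3.88 L = 42.68 g
galactose: 16.1 g/L × 3.88 L = 62.47 g
HEPES: 5.95 g/L × 3.88 L = 23.09 g

manganese chloride tetrahydrate 82.16 mg; nicotinic acid 65.92 mg; urea 27.98 g; Tricine 42.68 g; galactose 62.47 g; HEPES 23.09 g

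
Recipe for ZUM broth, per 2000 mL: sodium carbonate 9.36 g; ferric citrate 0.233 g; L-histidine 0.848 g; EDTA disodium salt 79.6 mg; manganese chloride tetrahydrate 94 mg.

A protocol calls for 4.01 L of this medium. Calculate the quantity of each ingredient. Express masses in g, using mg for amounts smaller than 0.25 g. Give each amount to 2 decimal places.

sodium carbonate 18.77 g; ferric citrate 0.47 g; L-histidine 1.70 g; EDTA disodium salt 159.60 mg; manganese chloride tetrahydrate 188.47 mg

Scale factor = 4010 mL / 2000 mL = 2.005.
sodium carbonate: 9.36 g × (4010 mL / 2000 mL) = 18.77 g
ferric citrate: 0.233 g × (4010 mL / 2000 mL) = 0.47 g
L-histidine: 0.848 g × (4010 mL / 2000 mL) = 1.70 g
EDTA disodium salt: 79.6 mg × (4010 mL / 2000 mL) = 159.60 mg
manganese chloride tetrahydrate: 94 mg × (4010 mL / 2000 mL) = 188.47 mg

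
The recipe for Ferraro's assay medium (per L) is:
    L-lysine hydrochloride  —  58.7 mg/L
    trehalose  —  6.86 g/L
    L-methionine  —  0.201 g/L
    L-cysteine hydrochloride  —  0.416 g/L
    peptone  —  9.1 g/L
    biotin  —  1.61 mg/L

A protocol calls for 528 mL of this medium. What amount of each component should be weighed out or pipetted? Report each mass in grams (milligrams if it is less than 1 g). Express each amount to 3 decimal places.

L-lysine hydrochloride 30.994 mg; trehalose 3.622 g; L-methionine 106.128 mg; L-cysteine hydrochloride 219.648 mg; peptone 4.805 g; biotin 0.850 mg

Target volume = 528 mL = 0.528 L.
L-lysine hydrochloride: 58.7 mg/L × 0.528 L = 30.994 mg
trehalose: 6.86 g/L × 0.528 L = 3.622 g
L-methionine: 0.201 g/L × 0.528 L = 0.106128 g = 106.128 mg
L-cysteine hydrochloride: 0.416 g/L × 0.528 L = 0.219648 g = 219.648 mg
peptone: 9.1 g/L × 0.528 L = 4.805 g
biotin: 1.61 mg/L × 0.528 L = 0.850 mg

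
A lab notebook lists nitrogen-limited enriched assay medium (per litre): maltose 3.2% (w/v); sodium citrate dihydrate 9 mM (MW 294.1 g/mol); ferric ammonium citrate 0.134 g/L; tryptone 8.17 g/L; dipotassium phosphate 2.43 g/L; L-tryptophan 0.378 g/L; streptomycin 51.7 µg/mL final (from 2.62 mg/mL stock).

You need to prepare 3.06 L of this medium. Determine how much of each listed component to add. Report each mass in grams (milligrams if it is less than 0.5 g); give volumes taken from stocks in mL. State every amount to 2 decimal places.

maltose 97.92 g; sodium citrate dihydrate 8.10 g; ferric ammonium citrate 410.04 mg; tryptone 25.00 g; dipotassium phosphate 7.44 g; L-tryptophan 1.16 g; streptomycin 60.38 mL

Working volume: 3.06 L.
maltose: 3.2% w/v = 32 g/L → 32 × 3.06 L = 97.92 g
sodium citrate dihydrate: 9 mmol/L × 294.1 g/mol × 3.06 L ÷ 1000 = 8.10 g
ferric ammonium citrate: 0.134 g/L × 3.06 L = 0.41004 g = 410.04 mg
tryptone: 8.17 g/L × 3.06 L = 25.00 g
dipotassium phosphate: 2.43 g/L × 3.06 L = 7.44 g
L-tryptophan: 0.378 g/L × 3.06 L = 1.16 g
streptomycin: dilute stock: 51.7 µg/mL × 3060 mL ÷ 2620 µg/mL = 60.38 mL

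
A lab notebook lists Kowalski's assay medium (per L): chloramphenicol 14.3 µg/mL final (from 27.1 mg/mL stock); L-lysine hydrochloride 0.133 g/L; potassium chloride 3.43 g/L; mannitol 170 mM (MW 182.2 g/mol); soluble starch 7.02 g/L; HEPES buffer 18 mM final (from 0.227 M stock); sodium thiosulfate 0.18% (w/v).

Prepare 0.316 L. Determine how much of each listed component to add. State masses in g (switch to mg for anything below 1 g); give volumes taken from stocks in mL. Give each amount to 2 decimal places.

Working volume: 0.316 L.
chloramphenicol: dilute stock: 14.3 µg/mL × 316 mL ÷ 27100 µg/mL = 0.17 mL
L-lysine hydrochloride: 0.133 g/L × 0.316 L = 0.042028 g = 42.03 mg
potassium chloride: 3.43 g/L × 0.316 L = 1.08 g
mannitol: 170 mmol/L × 182.2 g/mol × 0.316 L ÷ 1000 = 9.79 g
soluble starch: 7.02 g/L × 0.316 L = 2.22 g
HEPES buffer: V = C2·V2/C1 = 18 mM × 316 mL ÷ 227 mM = 25.06 mL
sodium thiosulfate: 0.18 g per 100 mL × 316 mL ÷ 100 = 0.5688 g = 568.80 mg

chloramphenicol 0.17 mL; L-lysine hydrochloride 42.03 mg; potassium chloride 1.08 g; mannitol 9.79 g; soluble starch 2.22 g; HEPES buffer 25.06 mL; sodium thiosulfate 568.80 mg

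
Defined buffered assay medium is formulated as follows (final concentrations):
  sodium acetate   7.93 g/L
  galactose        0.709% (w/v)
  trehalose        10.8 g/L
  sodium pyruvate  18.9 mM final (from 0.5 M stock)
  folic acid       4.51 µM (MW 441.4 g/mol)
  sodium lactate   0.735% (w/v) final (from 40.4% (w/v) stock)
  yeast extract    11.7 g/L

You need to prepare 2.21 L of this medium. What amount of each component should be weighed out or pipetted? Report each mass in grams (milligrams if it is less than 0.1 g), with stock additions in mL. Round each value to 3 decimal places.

sodium acetate 17.525 g; galactose 15.669 g; trehalose 23.868 g; sodium pyruvate 83.538 mL; folic acid 4.399 mg; sodium lactate 40.207 mL; yeast extract 25.857 g

Scale factor relative to 1 L: 2.21.
sodium acetate: 7.93 g/L × 2.21 L = 17.525 g
galactose: 0.709 g per 100 mL × 2210 mL ÷ 100 = 15.669 g
trehalose: 10.8 g/L × 2.21 L = 23.868 g
sodium pyruvate: V = C2·V2/C1 = 18.9 mM × 2210 mL ÷ 500 mM = 83.538 mL
folic acid: 4.51 µmol/L × 441.4 g/mol × 2.21 L ÷ 1000 = 4.399 mg
sodium lactate: C1V1 = C2V2 → 0.735% ÷ 40.4% × 2210 mL = 40.207 mL
yeast extract: 11.7 g/L × 2.21 L = 25.857 g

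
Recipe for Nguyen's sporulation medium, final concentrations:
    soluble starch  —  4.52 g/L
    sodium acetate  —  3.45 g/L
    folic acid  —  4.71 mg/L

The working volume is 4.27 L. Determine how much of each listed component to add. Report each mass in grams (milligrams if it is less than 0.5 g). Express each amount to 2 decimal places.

Scale factor relative to 1 L: 4.27.
soluble starch: 4.52 g/L × 4.27 L = 19.30 g
sodium acetate: 3.45 g/L × 4.27 L = 14.73 g
folic acid: 4.71 mg/L × 4.27 L = 20.11 mg

soluble starch 19.30 g; sodium acetate 14.73 g; folic acid 20.11 mg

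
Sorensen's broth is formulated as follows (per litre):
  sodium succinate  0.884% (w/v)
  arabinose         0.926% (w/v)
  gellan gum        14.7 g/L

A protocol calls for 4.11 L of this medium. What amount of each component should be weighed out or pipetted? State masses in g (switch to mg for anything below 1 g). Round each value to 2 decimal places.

sodium succinate 36.33 g; arabinose 38.06 g; gellan gum 60.42 g

Scale factor relative to 1 L: 4.11.
sodium succinate: 0.884% w/v = 8.84 g/L → 8.84 × 4.11 L = 36.33 g
arabinose: 0.926 g per 100 mL × 4110 mL ÷ 100 = 38.06 g
gellan gum: 14.7 g/L × 4.11 L = 60.42 g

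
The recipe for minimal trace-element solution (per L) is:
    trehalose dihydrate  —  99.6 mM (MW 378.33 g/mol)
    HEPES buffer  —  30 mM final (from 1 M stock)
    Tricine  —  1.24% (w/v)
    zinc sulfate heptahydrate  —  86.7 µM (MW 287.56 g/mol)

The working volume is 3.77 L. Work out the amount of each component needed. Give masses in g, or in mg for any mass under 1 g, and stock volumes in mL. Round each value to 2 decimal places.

trehalose dihydrate 142.06 g; HEPES buffer 113.10 mL; Tricine 46.75 g; zinc sulfate heptahydrate 93.99 mg

Scale factor relative to 1 L: 3.77.
trehalose dihydrate: 99.6 mmol/L × 378.33 g/mol × 3.77 L ÷ 1000 = 142.06 g
HEPES buffer: dilute stock: 30 mM × 3770 mL ÷ 1000 mM = 113.10 mL
Tricine: 1.24% w/v = 12.4 g/L → 12.4 × 3.77 L = 46.75 g
zinc sulfate heptahydrate: 86.7 µmol/L × 287.56 g/mol × 3.77 L ÷ 1000 = 93.99 mg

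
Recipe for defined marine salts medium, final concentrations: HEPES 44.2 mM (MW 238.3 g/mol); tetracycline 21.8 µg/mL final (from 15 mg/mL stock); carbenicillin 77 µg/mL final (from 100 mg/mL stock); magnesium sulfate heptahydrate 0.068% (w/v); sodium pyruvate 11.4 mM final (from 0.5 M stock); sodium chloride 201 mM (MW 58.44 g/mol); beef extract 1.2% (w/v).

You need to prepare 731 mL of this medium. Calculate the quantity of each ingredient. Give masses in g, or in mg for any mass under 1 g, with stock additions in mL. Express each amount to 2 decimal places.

HEPES 7.70 g; tetracycline 1.06 mL; carbenicillin 0.56 mL; magnesium sulfate heptahydrate 497.08 mg; sodium pyruvate 16.67 mL; sodium chloride 8.59 g; beef extract 8.77 g

Scale factor relative to 1 L: 0.731.
HEPES: 44.2 mmol/L × 238.3 g/mol × 0.731 L ÷ 1000 = 7.70 g
tetracycline: dilute stock: 21.8 µg/mL × 731 mL ÷ 15000 µg/mL = 1.06 mL
carbenicillin: V = C2·V2/C1 = 77 µg/mL × 731 mL ÷ 100000 µg/mL = 0.56 mL
magnesium sulfate heptahydrate: 0.068% w/v = 0.68 g/L → 0.68 × 0.731 L = 0.49708 g = 497.08 mg
sodium pyruvate: C1V1 = C2V2 → 11.4 mM × 731 mL ÷ 500 mM = 16.67 mL
sodium chloride: 201 mmol/L × 58.44 g/mol × 0.731 L ÷ 1000 = 8.59 g
beef extract: 1.2 g per 100 mL × 731 mL ÷ 100 = 8.77 g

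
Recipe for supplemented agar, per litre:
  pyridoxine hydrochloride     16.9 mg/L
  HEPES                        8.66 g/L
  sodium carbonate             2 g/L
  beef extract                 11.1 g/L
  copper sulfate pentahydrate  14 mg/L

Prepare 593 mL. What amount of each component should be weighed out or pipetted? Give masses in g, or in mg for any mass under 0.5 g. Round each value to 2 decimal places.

Working volume: 593 mL = 0.593 L.
pyridoxine hydrochloride: 16.9 mg/L × 0.593 L = 10.02 mg
HEPES: 8.66 g/L × 0.593 L = 5.14 g
sodium carbonate: 2 g/L × 0.593 L = 1.19 g
beef extract: 11.1 g/L × 0.593 L = 6.58 g
copper sulfate pentahydrate: 14 mg/L × 0.593 L = 8.30 mg

pyridoxine hydrochloride 10.02 mg; HEPES 5.14 g; sodium carbonate 1.19 g; beef extract 6.58 g; copper sulfate pentahydrate 8.30 mg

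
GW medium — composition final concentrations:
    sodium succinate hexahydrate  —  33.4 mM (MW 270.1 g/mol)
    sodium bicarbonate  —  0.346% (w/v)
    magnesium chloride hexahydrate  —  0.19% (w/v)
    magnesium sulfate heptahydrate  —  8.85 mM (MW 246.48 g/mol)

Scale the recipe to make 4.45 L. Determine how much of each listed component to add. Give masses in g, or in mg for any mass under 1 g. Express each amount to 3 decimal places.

sodium succinate hexahydrate 40.145 g; sodium bicarbonate 15.397 g; magnesium chloride hexahydrate 8.455 g; magnesium sulfate heptahydrate 9.707 g

Scale factor relative to 1 L: 4.45.
sodium succinate hexahydrate: 33.4 mmol/L × 270.1 g/mol × 4.45 L ÷ 1000 = 40.145 g
sodium bicarbonate: 0.346% w/v = 3.46 g/L → 3.46 × 4.45 L = 15.397 g
magnesium chloride hexahydrate: 0.19 g per 100 mL × 4450 mL ÷ 100 = 8.455 g
magnesium sulfate heptahydrate: 8.85 mmol/L × 246.48 g/mol × 4.45 L ÷ 1000 = 9.707 g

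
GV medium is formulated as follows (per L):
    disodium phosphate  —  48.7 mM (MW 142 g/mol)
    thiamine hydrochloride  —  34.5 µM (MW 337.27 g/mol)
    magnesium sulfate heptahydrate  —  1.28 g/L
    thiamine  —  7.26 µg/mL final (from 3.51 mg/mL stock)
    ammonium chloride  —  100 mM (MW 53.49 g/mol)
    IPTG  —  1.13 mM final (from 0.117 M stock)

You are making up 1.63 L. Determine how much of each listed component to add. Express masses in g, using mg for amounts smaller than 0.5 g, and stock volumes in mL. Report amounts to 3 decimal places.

Working volume: 1.63 L.
disodium phosphate: 48.7 mmol/L × 142 g/mol × 1.63 L ÷ 1000 = 11.272 g
thiamine hydrochloride: 34.5 µmol/L × 337.27 g/mol × 1.63 L ÷ 1000 = 18.966 mg
magnesium sulfate heptahydrate: 1.28 g/L × 1.63 L = 2.086 g
thiamine: C1V1 = C2V2 → 7.26 µg/mL × 1630 mL ÷ 3510 µg/mL = 3.371 mL
ammonium chloride: 100 mmol/L × 53.49 g/mol × 1.63 L ÷ 1000 = 8.719 g
IPTG: dilute stock: 1.13 mM × 1630 mL ÷ 117 mM = 15.743 mL

disodium phosphate 11.272 g; thiamine hydrochloride 18.966 mg; magnesium sulfate heptahydrate 2.086 g; thiamine 3.371 mL; ammonium chloride 8.719 g; IPTG 15.743 mL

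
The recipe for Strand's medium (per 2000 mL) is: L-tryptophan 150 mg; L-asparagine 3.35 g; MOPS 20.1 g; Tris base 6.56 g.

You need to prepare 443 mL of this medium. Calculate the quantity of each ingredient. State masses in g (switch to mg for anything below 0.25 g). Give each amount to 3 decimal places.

Scale factor = 443 mL / 2000 mL = 0.2215.
L-tryptophan: 150 mg × (443 mL / 2000 mL) = 33.225 mg
L-asparagine: 3.35 g × (443 mL / 2000 mL) = 0.742 g
MOPS: 20.1 g × (443 mL / 2000 mL) = 4.452 g
Tris base: 6.56 g × (443 mL / 2000 mL) = 1.453 g

L-tryptophan 33.225 mg; L-asparagine 0.742 g; MOPS 4.452 g; Tris base 1.453 g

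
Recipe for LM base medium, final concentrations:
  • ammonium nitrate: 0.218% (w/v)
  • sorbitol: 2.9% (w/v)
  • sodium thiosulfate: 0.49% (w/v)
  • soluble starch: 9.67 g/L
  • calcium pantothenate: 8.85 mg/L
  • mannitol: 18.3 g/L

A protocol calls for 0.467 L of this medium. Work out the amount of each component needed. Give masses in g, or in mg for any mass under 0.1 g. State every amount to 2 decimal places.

Scale factor relative to 1 L: 0.467.
ammonium nitrate: 0.218 g per 100 mL × 467 mL ÷ 100 = 1.02 g
sorbitol: 2.9% w/v = 29 g/L → 29 × 0.467 L = 13.54 g
sodium thiosulfate: 0.49 g per 100 mL × 467 mL ÷ 100 = 2.29 g
soluble starch: 9.67 g/L × 0.467 L = 4.52 g
calcium pantothenate: 8.85 mg/L × 0.467 L = 4.13 mg
mannitol: 18.3 g/L × 0.467 L = 8.55 g

ammonium nitrate 1.02 g; sorbitol 13.54 g; sodium thiosulfate 2.29 g; soluble starch 4.52 g; calcium pantothenate 4.13 mg; mannitol 8.55 g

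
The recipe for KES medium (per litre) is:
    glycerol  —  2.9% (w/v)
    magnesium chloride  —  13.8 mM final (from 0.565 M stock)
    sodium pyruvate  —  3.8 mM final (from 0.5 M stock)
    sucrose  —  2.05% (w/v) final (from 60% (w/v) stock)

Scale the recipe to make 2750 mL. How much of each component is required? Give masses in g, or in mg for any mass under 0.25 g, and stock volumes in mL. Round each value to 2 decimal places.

Target volume = 2750 mL = 2.75 L.
glycerol: 2.9 g per 100 mL × 2750 mL ÷ 100 = 79.75 g
magnesium chloride: C1V1 = C2V2 → 13.8 mM × 2750 mL ÷ 565 mM = 67.17 mL
sodium pyruvate: C1V1 = C2V2 → 3.8 mM × 2750 mL ÷ 500 mM = 20.90 mL
sucrose: C1V1 = C2V2 → 2.05% ÷ 60% × 2750 mL = 93.96 mL

glycerol 79.75 g; magnesium chloride 67.17 mL; sodium pyruvate 20.90 mL; sucrose 93.96 mL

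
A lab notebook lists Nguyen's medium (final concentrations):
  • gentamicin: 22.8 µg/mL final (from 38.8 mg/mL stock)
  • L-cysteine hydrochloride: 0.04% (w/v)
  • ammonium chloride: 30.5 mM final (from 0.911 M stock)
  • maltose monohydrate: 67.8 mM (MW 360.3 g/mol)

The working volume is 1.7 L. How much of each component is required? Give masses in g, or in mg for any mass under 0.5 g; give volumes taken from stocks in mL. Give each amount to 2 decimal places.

Scale factor relative to 1 L: 1.7.
gentamicin: V = C2·V2/C1 = 22.8 µg/mL × 1700 mL ÷ 38800 µg/mL = 1.00 mL
L-cysteine hydrochloride: 0.04% w/v = 0.4 g/L → 0.4 × 1.7 L = 0.68 g
ammonium chloride: C1V1 = C2V2 → 30.5 mM × 1700 mL ÷ 911 mM = 56.92 mL
maltose monohydrate: 67.8 mmol/L × 360.3 g/mol × 1.7 L ÷ 1000 = 41.53 g

gentamicin 1.00 mL; L-cysteine hydrochloride 0.68 g; ammonium chloride 56.92 mL; maltose monohydrate 41.53 g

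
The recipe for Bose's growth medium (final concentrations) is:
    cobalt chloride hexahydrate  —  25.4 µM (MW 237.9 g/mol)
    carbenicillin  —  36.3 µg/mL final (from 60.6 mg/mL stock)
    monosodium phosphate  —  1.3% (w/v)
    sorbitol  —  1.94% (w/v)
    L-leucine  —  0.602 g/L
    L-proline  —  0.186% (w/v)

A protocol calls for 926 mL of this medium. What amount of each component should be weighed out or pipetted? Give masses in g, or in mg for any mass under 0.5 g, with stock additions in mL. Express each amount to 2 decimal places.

cobalt chloride hexahydrate 5.60 mg; carbenicillin 0.55 mL; monosodium phosphate 12.04 g; sorbitol 17.96 g; L-leucine 0.56 g; L-proline 1.72 g

Working volume: 926 mL = 0.926 L.
cobalt chloride hexahydrate: 25.4 µmol/L × 237.9 g/mol × 0.926 L ÷ 1000 = 5.60 mg
carbenicillin: V = C2·V2/C1 = 36.3 µg/mL × 926 mL ÷ 60600 µg/mL = 0.55 mL
monosodium phosphate: 1.3 g per 100 mL × 926 mL ÷ 100 = 12.04 g
sorbitol: 1.94 g per 100 mL × 926 mL ÷ 100 = 17.96 g
L-leucine: 0.602 g/L × 0.926 L = 0.56 g
L-proline: 0.186 g per 100 mL × 926 mL ÷ 100 = 1.72 g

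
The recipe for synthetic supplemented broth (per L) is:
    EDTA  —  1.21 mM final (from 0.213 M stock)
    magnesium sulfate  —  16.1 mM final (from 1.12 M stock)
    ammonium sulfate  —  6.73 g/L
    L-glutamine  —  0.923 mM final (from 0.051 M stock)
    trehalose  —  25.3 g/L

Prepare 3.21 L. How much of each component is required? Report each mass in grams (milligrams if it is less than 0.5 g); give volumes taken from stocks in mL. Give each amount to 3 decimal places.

Working volume: 3.21 L.
EDTA: V = C2·V2/C1 = 1.21 mM × 3210 mL ÷ 213 mM = 18.235 mL
magnesium sulfate: dilute stock: 16.1 mM × 3210 mL ÷ 1120 mM = 46.144 mL
ammonium sulfate: 6.73 g/L × 3.21 L = 21.603 g
L-glutamine: V = C2·V2/C1 = 0.923 mM × 3210 mL ÷ 51 mM = 58.095 mL
trehalose: 25.3 g/L × 3.21 L = 81.213 g

EDTA 18.235 mL; magnesium sulfate 46.144 mL; ammonium sulfate 21.603 g; L-glutamine 58.095 mL; trehalose 81.213 g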